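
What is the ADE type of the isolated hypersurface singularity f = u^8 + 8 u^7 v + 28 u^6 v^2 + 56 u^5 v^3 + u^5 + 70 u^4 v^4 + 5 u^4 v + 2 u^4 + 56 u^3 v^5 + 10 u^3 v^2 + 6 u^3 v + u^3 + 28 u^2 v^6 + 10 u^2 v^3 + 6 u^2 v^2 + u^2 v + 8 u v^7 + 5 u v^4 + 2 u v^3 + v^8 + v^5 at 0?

The Hessian of f at 0 is [[0, 0], [0, 0]] with rank 0, so corank 2. A Groebner basis of the Jacobian ideal J(f) in C{u,v} is {u^2*v^2 - 13*u^2*v/4 - u^2 - 7*u*v^2/2 - 5*u*v/4 - 5*v^3/4, 59*u^2*v/8 + 2*u^2 + u*v^3 + 27*u*v^2/4 + 19*u*v/8 + 19*v^3/8, -23*u^2*v/2 - 3*u^2 - 9*u*v^2 - 7*u*v/2 + v^4 - 7*v^3/2, u^3 + 3*u^2*v + u^2 + 3*u*v^2 + u*v + v^3}; counting standard monomials gives mu = 9. Corank 2; j^3 = u^2*(u + v) has shape L^2 M (L != M), so D-series; mu = 9 gives D_9.

D9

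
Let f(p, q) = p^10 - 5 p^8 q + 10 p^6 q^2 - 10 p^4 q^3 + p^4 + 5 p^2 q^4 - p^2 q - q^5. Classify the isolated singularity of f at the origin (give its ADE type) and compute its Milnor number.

Type D6, Milnor number mu = 6.

The Hessian of f at 0 is [[0, 0], [0, 0]] with rank 0, so corank 2. A Groebner basis of the Jacobian ideal J(f) in C{p,q} is {p^2/5 + q^4, p^3, p*q}; counting standard monomials gives mu = 6. Corank 2; j^3 = -p^2*q has shape L^2 M (L != M), so D-series; mu = 6 gives D_6.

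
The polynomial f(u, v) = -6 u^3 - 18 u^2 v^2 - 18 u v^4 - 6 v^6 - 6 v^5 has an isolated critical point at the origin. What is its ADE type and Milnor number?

Type E_8, Milnor number mu = 8.

The Hessian of f at 0 is [[0, 0], [0, 0]] with rank 0, so corank 2. A Groebner basis of the Jacobian ideal J(f) in C{u,v} is {v^4, u^3, u^2/2 + u*v^2}; counting standard monomials gives mu = 8. Corank 2; j^3 = -6*u^3 is a perfect cube, so E-series; the 5-jet and mu = 8 give E_8.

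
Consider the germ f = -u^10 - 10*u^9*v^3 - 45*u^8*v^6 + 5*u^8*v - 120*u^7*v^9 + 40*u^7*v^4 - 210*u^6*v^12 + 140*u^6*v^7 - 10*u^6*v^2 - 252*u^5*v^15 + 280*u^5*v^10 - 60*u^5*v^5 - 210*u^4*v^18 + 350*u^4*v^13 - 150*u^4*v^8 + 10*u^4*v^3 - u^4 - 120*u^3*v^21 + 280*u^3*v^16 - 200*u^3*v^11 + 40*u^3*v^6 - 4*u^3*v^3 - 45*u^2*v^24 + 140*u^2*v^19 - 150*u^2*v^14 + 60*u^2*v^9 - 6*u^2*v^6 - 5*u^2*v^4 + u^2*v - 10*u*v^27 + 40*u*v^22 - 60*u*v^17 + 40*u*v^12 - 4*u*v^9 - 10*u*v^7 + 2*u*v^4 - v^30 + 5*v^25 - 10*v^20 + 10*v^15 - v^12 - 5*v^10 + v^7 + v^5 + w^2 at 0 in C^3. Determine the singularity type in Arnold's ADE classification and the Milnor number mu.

Type D_{6}, Milnor number mu = 6.

The Hessian of f at 0 is [[0, 0, 0], [0, 0, 0], [0, 0, 2]] with rank 1, so corank 2. A Groebner basis of the Jacobian ideal J(f) in C{u,v,w} is {u*v + v^4, u*v^2, u^2 - 5*u*v, w}; counting standard monomials gives mu = 6. Corank 2; j^3 = u^2*v has shape L^2 M (L != M), so D-series; mu = 6 gives D_6.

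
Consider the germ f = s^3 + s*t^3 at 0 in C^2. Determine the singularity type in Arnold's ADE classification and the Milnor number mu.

Type E_{7}, Milnor number mu = 7.

The Hessian of f at 0 has rank 0. Corank 2; j^3 = s^3 is a perfect cube, so E-series; the 4-jet and mu = 7 give E_7.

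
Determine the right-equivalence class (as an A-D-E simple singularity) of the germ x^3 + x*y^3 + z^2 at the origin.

E_7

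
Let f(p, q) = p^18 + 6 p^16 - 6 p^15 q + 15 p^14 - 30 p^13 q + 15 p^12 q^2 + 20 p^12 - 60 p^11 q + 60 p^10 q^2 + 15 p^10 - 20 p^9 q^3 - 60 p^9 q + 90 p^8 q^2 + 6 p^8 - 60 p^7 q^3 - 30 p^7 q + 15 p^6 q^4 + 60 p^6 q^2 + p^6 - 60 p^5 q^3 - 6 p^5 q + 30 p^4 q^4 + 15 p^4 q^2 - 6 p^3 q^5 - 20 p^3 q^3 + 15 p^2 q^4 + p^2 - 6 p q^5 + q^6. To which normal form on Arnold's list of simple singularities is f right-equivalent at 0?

A_5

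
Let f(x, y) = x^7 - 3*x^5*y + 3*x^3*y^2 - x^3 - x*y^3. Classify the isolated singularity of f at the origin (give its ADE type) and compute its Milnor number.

Type E7, Milnor number mu = 7.

The Hessian of f at 0 has rank 0. Corank 2; j^3 = -x^3 is a perfect cube, so E-series; the 4-jet and mu = 7 give E_7.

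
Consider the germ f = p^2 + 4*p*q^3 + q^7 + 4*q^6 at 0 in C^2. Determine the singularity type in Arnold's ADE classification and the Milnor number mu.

Type A_6, Milnor number mu = 6.

The Hessian of f at 0 is [[2, 0], [0, 0]] with rank 1, so corank 1. A Groebner basis of the Jacobian ideal J(f) in C{p,q} is {p/2 + q^3, p^2}; counting standard monomials gives mu = 6. Corank 1: A-series; mu = 6 gives A_6.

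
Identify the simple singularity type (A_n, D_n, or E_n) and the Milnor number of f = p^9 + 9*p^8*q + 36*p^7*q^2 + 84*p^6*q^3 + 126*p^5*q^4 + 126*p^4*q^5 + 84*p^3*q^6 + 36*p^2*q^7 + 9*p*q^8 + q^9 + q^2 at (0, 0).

The Hessian of f at 0 is [[0, 0], [0, 2]] with rank 1, so corank 1. A Groebner basis of the Jacobian ideal J(f) in C{p,q} is {p^8, q}; counting standard monomials gives mu = 8. Corank 1: A-series; mu = 8 gives A_8.

Type A_8, Milnor number mu = 8.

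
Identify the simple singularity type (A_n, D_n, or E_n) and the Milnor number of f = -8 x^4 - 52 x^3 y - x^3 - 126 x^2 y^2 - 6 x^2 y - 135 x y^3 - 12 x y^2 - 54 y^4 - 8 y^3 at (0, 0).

The Hessian of f at 0 has rank 0. Corank 2; j^3 = -(x + 2*y)^3 is a perfect cube, so E-series; the 4-jet and mu = 7 give E_7.

Type E_{7}, Milnor number mu = 7.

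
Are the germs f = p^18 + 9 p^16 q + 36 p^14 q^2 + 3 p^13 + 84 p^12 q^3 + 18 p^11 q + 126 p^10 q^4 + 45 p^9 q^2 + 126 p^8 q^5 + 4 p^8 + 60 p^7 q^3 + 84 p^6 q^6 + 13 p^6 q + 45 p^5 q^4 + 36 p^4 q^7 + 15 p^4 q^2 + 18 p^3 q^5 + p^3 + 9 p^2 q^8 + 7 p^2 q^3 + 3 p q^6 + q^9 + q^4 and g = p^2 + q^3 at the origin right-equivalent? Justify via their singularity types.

No.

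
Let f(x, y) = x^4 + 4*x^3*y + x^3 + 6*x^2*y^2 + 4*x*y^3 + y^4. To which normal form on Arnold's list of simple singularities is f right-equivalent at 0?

The Hessian of f at 0 has rank 0. Corank 2; j^3 = x^3 is a perfect cube, so E-series; the 4-jet and mu = 6 give E_6.

E_6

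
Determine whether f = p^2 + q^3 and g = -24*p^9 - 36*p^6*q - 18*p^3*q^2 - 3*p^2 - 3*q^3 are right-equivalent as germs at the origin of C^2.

Yes.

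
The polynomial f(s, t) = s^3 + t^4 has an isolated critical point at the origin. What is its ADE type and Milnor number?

The Hessian of f at 0 has rank 0. Corank 2; j^3 = s^3 is a perfect cube, so E-series; the 4-jet and mu = 6 give E_6.

Type E_{6}, Milnor number mu = 6.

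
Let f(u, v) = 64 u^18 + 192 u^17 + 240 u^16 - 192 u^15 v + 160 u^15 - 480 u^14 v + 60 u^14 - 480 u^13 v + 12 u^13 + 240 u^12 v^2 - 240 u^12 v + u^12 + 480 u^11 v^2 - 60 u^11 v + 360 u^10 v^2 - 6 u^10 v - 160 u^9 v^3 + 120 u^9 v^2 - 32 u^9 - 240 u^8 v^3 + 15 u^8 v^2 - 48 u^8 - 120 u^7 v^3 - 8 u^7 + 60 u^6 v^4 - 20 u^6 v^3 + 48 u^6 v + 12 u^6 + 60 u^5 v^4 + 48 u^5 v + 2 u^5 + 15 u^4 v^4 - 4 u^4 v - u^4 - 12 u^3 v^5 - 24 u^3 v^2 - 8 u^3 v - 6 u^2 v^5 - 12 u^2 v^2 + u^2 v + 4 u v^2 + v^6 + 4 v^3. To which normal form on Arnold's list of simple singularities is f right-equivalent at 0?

D_7

The Hessian of f at 0 is [[0, 0], [0, 0]] with rank 0, so corank 2. A Groebner basis of the Jacobian ideal J(f) in C{u,v} is {20*u^2/1033 + 3331*u*v/33056 + v^4 - 771*v^3/4132 + 2051*v^2/16528, u^3 - 384*u^2/1033 - 759*u*v/1033 + 2048*v^3/1033 + 18*v^2/1033, u^2*v + 32*u^2/1033 - 195*u*v/1033 - 1548*v^3/1033 - 518*v^2/1033, 16*u^2/1033 + u*v^2 + 643*u*v/4132 + 1292*v^3/1033 + 515*v^2/2066}; counting standard monomials gives mu = 7. Corank 2; j^3 = v*(u + 2*v)^2 has shape L^2 M (L != M), so D-series; mu = 7 gives D_7.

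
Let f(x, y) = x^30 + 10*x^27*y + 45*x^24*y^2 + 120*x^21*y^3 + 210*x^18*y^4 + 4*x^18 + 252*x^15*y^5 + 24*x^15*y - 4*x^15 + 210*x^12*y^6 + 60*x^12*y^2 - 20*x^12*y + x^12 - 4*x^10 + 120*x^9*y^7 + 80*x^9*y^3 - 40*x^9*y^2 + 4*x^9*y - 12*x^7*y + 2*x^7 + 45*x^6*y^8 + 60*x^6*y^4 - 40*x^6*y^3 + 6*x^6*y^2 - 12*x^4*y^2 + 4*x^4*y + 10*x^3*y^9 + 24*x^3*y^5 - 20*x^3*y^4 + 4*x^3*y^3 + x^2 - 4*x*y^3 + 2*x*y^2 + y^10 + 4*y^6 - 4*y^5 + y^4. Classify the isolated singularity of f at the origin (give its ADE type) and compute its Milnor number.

Type A_{9}, Milnor number mu = 9.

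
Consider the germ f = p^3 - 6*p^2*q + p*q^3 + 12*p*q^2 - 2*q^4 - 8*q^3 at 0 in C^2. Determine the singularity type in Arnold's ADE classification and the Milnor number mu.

Type E_{7}, Milnor number mu = 7.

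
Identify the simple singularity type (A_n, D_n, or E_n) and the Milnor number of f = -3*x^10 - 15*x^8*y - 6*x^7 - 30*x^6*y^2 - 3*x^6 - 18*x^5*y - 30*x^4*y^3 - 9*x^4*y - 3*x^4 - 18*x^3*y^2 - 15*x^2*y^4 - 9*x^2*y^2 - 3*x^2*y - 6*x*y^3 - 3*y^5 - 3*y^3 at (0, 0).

The Hessian of f at 0 is [[0, 0], [0, 0]] with rank 0, so corank 2. A Groebner basis of the Jacobian ideal J(f) in C{x,y} is {y^3, x^2 + 3*y^2, x*y}; counting standard monomials gives mu = 4. Corank 2; j^3 = -3*y*(x^2 + y^2) splits into three distinct lines over C (the quadratic factor has nonzero discriminant), so D_4.

Type D4, Milnor number mu = 4.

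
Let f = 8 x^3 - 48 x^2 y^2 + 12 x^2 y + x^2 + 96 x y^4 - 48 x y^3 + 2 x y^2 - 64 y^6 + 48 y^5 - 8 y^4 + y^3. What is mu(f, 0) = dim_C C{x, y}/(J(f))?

2

The Hessian of f at 0 has rank 1. Corank 1: A-series; mu = 2 gives A_2.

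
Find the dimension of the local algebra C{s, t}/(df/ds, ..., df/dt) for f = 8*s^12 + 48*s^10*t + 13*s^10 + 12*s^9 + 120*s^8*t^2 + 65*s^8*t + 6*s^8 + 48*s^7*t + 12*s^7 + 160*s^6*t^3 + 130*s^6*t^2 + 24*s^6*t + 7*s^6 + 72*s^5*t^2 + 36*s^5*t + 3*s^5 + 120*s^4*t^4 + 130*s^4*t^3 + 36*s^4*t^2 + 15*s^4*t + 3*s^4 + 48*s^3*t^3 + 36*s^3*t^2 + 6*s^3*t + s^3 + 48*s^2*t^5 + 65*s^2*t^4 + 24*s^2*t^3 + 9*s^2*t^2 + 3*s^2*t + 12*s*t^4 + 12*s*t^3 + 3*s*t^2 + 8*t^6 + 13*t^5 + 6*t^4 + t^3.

The Hessian of f at 0 is [[0, 0], [0, 0]] with rank 0, so corank 2. A Groebner basis of the Jacobian ideal J(f) in C{s,t} is {s^2/20 + s*t^3 + 3*s*t^2/10 + s*t/10 + 3*t^3/10 + t^2/20, t^4, s^3 + 9*s^2/10 + 12*s*t^2/5 + 9*s*t/5 + 17*t^3/5 + 9*t^2/10, s^2*t - 3*s^2/10 + s*t^2/5 - 3*s*t/5 - 4*t^3/5 - 3*t^2/10}; counting standard monomials gives mu = 8. Corank 2; j^3 = (s + t)^3 is a perfect cube, so E-series; the 5-jet and mu = 8 give E_8.

8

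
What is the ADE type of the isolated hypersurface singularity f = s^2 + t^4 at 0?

The Hessian of f at 0 is [[2, 0], [0, 0]] with rank 1, so corank 1. A Groebner basis of the Jacobian ideal J(f) in C{s,t} is {t^3, s}; counting standard monomials gives mu = 3. Corank 1: A-series; mu = 3 gives A_3.

A3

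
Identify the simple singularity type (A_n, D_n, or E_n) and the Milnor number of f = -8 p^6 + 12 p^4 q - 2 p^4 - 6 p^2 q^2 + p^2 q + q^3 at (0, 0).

Type D_{4}, Milnor number mu = 4.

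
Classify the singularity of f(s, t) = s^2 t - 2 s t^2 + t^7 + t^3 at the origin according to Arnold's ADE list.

D8

The Hessian of f at 0 is [[0, 0], [0, 0]] with rank 0, so corank 2. A Groebner basis of the Jacobian ideal J(f) in C{s,t} is {s^2/7 + t^6 - t^2/7, s^3 - t^3, s*t - t^2}; counting standard monomials gives mu = 8. Corank 2; j^3 = t*(s - t)^2 has shape L^2 M (L != M), so D-series; mu = 8 gives D_8.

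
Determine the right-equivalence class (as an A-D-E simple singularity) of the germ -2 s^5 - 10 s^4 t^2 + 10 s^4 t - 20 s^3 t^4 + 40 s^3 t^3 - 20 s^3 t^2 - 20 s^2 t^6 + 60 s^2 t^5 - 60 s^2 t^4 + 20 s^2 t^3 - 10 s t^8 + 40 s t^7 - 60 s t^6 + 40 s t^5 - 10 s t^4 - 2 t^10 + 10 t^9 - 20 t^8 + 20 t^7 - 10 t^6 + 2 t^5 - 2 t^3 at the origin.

The Hessian of f at 0 is [[0, 0], [0, 0]] with rank 0, so corank 2. A Groebner basis of the Jacobian ideal J(f) in C{s,t} is {s^4 - 4*s^3*t, t^2}; counting standard monomials gives mu = 8. Corank 2; j^3 = -2*t^3 is a perfect cube, so E-series; the 5-jet and mu = 8 give E_8.

E8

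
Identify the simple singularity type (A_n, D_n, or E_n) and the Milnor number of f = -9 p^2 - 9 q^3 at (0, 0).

The Hessian of f at 0 has rank 1. Corank 1: A-series; mu = 2 gives A_2.

Type A2, Milnor number mu = 2.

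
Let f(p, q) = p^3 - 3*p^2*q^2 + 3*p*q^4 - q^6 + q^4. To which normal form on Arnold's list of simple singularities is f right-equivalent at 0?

E_{6}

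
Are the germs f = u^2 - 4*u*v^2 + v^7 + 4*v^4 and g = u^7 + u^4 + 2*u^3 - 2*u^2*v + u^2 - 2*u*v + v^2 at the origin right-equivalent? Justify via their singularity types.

The Hessian of f at 0 has rank 1. Corank 1: A-series; mu = 6 gives A_6. The Hessian of g at 0 has rank 1. Corank 1: A-series; mu = 6 gives A_6. Both have type A_6, hence right-equivalent.

Yes.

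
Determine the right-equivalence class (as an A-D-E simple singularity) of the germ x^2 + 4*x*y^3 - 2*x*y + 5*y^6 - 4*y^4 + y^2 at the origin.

A_5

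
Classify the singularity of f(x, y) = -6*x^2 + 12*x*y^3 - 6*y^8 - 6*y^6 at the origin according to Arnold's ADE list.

The Hessian of f at 0 has rank 1. Corank 1: A-series; mu = 7 gives A_7.

A_7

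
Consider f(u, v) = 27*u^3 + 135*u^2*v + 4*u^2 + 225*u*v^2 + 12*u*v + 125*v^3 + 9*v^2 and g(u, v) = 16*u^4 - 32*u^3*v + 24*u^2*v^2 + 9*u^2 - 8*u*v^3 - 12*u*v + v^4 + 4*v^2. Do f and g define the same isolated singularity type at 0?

No.

The Hessian of f at 0 is [[8, 12], [12, 18]] with rank 1, so corank 1. A Groebner basis of the Jacobian ideal J(f) in C{u,v} is {v^2, u + 3*v/2}; counting standard monomials gives mu = 2. Corank 1: A-series; mu = 2 gives A_2. The Hessian of g at 0 is [[18, -12], [-12, 8]] with rank 1, so corank 1. A Groebner basis of the Jacobian ideal J(g) in C{u,v} is {v^3, u - 2*v/3}; counting standard monomials gives mu = 3. Corank 1: A-series; mu = 3 gives A_3. f is A_2 but g is A_3, hence not right-equivalent.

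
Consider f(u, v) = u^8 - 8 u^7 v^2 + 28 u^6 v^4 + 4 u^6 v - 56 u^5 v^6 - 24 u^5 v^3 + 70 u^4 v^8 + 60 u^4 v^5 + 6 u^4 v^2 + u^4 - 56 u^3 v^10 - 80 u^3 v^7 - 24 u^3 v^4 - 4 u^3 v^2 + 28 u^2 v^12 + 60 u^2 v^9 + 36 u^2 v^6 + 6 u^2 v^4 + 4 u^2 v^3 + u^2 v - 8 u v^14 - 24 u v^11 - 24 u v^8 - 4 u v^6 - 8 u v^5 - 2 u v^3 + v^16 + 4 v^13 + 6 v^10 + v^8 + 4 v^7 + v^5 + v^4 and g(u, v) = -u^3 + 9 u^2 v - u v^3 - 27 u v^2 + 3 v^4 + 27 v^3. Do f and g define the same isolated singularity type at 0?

The Hessian of f at 0 has rank 0. Corank 2; j^3 = u^2*v has shape L^2 M (L != M), so D-series; mu = 5 gives D_5. The Hessian of g at 0 has rank 0. Corank 2; j^3 = -(u - 3*v)^3 is a perfect cube, so E-series; the 4-jet and mu = 7 give E_7. f is D_5 but g is E_7, hence not right-equivalent.

No.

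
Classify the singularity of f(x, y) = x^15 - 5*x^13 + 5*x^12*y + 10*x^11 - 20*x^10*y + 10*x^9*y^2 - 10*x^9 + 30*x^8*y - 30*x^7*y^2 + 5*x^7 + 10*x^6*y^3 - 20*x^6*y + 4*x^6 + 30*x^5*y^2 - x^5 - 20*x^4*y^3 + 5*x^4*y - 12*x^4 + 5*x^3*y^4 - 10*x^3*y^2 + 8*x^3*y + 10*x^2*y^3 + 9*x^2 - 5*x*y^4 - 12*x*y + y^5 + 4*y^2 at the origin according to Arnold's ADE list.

The Hessian of f at 0 is [[18, -12], [-12, 8]] with rank 1, so corank 1. A Groebner basis of the Jacobian ideal J(f) in C{x,y} is {-81*x/16 + y^3 + 27*y/8, x^2 - 4*y^2/9, x*y - 2*y^2/3}; counting standard monomials gives mu = 4. Corank 1: A-series; mu = 4 gives A_4.

A_4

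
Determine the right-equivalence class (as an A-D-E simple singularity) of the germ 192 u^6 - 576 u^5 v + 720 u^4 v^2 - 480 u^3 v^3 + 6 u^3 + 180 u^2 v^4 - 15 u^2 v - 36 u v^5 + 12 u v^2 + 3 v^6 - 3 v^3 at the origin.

D7

The Hessian of f at 0 has rank 0. Corank 2; j^3 = 3*(u - v)^2*(2*u - v) has shape L^2 M (L != M), so D-series; mu = 7 gives D_7.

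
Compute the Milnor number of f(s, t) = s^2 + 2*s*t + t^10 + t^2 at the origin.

The Hessian of f at 0 is [[2, 2], [2, 2]] with rank 1, so corank 1. A Groebner basis of the Jacobian ideal J(f) in C{s,t} is {t^9, s + t}; counting standard monomials gives mu = 9. Corank 1: A-series; mu = 9 gives A_9.

9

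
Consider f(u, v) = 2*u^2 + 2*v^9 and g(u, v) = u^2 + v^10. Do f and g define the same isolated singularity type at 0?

No.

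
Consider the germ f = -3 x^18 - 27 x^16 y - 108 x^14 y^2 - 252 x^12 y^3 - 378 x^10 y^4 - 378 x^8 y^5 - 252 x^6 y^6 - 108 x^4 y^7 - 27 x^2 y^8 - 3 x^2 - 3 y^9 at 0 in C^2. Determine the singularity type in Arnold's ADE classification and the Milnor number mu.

Type A8, Milnor number mu = 8.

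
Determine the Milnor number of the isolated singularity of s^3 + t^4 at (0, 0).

6

The Hessian of f at 0 has rank 0. Corank 2; j^3 = s^3 is a perfect cube, so E-series; the 4-jet and mu = 6 give E_6.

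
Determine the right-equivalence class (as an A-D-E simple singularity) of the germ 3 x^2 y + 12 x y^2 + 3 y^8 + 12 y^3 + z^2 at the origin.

D_{9}

The Hessian of f at 0 is [[0, 0, 0], [0, 0, 0], [0, 0, 2]] with rank 1, so corank 2. A Groebner basis of the Jacobian ideal J(f) in C{x,y,z} is {x^2/8 + y^7 - y^2/2, x^3 + 8*y^3, x*y + 2*y^2, z}; counting standard monomials gives mu = 9. Corank 2; j^3 = 3*y*(x + 2*y)^2 has shape L^2 M (L != M), so D-series; mu = 9 gives D_9.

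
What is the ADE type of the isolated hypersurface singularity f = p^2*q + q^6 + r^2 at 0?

D7

The Hessian of f at 0 has rank 1. Corank 2; j^3 = p^2*q has shape L^2 M (L != M), so D-series; mu = 7 gives D_7.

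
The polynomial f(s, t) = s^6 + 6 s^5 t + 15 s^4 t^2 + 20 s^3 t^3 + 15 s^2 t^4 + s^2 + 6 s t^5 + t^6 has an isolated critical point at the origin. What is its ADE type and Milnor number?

Type A_5, Milnor number mu = 5.

The Hessian of f at 0 is [[2, 0], [0, 0]] with rank 1, so corank 1. A Groebner basis of the Jacobian ideal J(f) in C{s,t} is {t^5, s}; counting standard monomials gives mu = 5. Corank 1: A-series; mu = 5 gives A_5.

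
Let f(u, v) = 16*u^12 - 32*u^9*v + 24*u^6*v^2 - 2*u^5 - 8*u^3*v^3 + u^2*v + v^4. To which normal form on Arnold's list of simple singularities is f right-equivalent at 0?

D_{5}

The Hessian of f at 0 has rank 0. Corank 2; j^3 = u^2*v has shape L^2 M (L != M), so D-series; mu = 5 gives D_5.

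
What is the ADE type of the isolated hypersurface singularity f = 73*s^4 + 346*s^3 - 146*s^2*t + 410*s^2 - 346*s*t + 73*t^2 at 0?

The Hessian of f at 0 has rank 2. Corank 0: nondegenerate Morse point, so A_1.

A_{1}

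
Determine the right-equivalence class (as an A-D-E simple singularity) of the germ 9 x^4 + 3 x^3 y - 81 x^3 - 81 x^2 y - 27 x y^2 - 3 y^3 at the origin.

The Hessian of f at 0 has rank 0. Corank 2; j^3 = -3*(3*x + y)^3 is a perfect cube, so E-series; the 4-jet and mu = 7 give E_7.

E7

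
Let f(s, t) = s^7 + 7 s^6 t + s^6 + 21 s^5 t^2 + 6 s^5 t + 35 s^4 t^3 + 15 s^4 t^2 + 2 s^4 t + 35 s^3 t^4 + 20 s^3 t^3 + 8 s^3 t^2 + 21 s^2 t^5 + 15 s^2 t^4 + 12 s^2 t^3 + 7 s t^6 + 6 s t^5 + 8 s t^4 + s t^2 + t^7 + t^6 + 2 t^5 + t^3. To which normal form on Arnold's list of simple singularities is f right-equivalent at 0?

D7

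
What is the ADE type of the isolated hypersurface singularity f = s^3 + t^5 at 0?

The Hessian of f at 0 is [[0, 0], [0, 0]] with rank 0, so corank 2. A Groebner basis of the Jacobian ideal J(f) in C{s,t} is {t^4, s^2}; counting standard monomials gives mu = 8. Corank 2; j^3 = s^3 is a perfect cube, so E-series; the 5-jet and mu = 8 give E_8.

E8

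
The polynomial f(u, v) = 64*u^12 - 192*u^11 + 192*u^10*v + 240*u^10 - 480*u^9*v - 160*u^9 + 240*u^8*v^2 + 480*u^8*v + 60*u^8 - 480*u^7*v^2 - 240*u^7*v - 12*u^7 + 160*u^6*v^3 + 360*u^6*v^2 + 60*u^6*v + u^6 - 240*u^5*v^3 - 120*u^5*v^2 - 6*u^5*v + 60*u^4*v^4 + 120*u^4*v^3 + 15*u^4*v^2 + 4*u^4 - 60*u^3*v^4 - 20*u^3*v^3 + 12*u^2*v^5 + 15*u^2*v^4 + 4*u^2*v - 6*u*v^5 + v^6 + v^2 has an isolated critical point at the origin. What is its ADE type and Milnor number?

The Hessian of f at 0 has rank 1. Corank 1: A-series; mu = 5 gives A_5.

Type A5, Milnor number mu = 5.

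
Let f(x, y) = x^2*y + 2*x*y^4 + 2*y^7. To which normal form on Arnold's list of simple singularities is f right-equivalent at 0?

The Hessian of f at 0 is [[0, 0], [0, 0]] with rank 0, so corank 2. A Groebner basis of the Jacobian ideal J(f) in C{x,y} is {-x^2/6 + x*y^3, x*y + y^4, x^3, x^2*y}; counting standard monomials gives mu = 8. Corank 2; j^3 = x^2*y has shape L^2 M (L != M), so D-series; mu = 8 gives D_8.

D_{8}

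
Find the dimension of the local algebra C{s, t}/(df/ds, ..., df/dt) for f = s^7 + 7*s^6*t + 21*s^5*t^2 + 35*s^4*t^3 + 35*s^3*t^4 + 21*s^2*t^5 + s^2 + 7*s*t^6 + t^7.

6

The Hessian of f at 0 has rank 1. Corank 1: A-series; mu = 6 gives A_6.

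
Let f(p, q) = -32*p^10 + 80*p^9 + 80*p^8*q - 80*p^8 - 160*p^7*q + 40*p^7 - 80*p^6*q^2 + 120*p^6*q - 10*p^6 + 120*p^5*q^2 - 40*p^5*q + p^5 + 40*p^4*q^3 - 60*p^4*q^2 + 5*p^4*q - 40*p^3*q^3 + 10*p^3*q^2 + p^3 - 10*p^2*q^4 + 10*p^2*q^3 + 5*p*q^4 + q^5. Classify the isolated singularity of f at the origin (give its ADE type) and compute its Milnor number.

Type E_{8}, Milnor number mu = 8.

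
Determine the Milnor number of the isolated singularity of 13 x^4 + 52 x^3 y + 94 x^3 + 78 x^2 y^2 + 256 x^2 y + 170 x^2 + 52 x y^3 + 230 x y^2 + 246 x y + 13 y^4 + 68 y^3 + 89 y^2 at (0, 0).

The Hessian of f at 0 is [[340, 246], [246, 178]] with rank 2, so corank 0. A Groebner basis of the Jacobian ideal J(f) in C{x,y} is {x, y}; counting standard monomials gives mu = 1. Corank 0: nondegenerate Morse point, so A_1.

1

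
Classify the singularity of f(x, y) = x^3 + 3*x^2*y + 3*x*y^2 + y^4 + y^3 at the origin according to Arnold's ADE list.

E_6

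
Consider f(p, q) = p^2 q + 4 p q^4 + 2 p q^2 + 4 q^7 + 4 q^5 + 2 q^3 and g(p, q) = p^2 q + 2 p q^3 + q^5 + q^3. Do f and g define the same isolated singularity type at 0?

The Hessian of f at 0 is [[0, 0], [0, 0]] with rank 0, so corank 2. A Groebner basis of the Jacobian ideal J(f) in C{p,q} is {q^3, p^2 + 2*q^2, p*q + q^2}; counting standard monomials gives mu = 4. Corank 2; j^3 = q*(p^2 + 2*p*q + 2*q^2) splits into three distinct lines over C (the quadratic factor has nonzero discriminant), so D_4. The Hessian of g at 0 is [[0, 0], [0, 0]] with rank 0, so corank 2. A Groebner basis of the Jacobian ideal J(g) in C{p,q} is {q^3, p^2 + 3*q^2, p*q}; counting standard monomials gives mu = 4. Corank 2; j^3 = q*(p^2 + q^2) splits into three distinct lines over C (the quadratic factor has nonzero discriminant), so D_4. Both have type D_4, hence right-equivalent.

Yes.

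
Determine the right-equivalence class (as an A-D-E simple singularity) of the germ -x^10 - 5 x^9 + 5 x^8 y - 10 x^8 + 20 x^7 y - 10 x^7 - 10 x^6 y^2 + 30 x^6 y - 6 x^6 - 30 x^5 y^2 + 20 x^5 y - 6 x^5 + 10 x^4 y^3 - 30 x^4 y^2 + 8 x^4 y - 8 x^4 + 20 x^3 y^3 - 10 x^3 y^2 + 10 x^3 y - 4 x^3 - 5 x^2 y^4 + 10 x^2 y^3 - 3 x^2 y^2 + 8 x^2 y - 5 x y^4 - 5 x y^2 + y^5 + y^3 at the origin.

D6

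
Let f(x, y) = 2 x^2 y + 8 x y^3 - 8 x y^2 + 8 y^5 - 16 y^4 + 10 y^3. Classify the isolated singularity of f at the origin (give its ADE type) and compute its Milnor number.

The Hessian of f at 0 has rank 0. Corank 2; j^3 = 2*y*(x^2 - 4*x*y + 5*y^2) splits into three distinct lines over C (the quadratic factor has nonzero discriminant), so D_4.

Type D4, Milnor number mu = 4.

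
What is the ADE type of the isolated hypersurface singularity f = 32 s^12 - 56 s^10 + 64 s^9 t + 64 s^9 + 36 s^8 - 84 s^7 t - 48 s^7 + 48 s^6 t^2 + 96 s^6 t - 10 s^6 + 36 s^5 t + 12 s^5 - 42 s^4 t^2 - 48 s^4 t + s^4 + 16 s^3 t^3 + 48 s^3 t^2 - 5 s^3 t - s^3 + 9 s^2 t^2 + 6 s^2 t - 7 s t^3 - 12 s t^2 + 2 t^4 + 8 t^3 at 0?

E_{7}

The Hessian of f at 0 is [[0, 0], [0, 0]] with rank 0, so corank 2. A Groebner basis of the Jacobian ideal J(f) in C{s,t} is {3*s^2 - 12*s*t + t^4 - t^3 + 12*t^2, s^3 - 18*s^2 + 72*s*t - 2*t^3 - 72*t^2, s^2*t - 7*s^2 + 28*s*t - 5*t^3/3 - 28*t^2, -2*s^2 + s*t^2 + 8*s*t - 4*t^3/3 - 8*t^2}; counting standard monomials gives mu = 7. Corank 2; j^3 = -(s - 2*t)^3 is a perfect cube, so E-series; the 4-jet and mu = 7 give E_7.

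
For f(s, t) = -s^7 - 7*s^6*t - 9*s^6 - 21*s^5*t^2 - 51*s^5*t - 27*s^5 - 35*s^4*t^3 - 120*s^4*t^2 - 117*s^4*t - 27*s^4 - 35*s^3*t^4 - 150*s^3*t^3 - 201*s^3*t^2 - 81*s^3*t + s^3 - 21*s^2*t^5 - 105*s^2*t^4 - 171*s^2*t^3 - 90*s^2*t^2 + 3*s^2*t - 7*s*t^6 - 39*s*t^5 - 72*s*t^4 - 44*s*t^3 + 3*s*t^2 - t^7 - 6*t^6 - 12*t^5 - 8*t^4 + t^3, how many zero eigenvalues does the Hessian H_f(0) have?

Hessian at 0 has rank 0.

2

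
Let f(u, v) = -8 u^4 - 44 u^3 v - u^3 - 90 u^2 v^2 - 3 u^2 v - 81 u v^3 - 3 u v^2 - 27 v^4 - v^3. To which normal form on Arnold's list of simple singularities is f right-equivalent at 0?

The Hessian of f at 0 is [[0, 0], [0, 0]] with rank 0, so corank 2. A Groebner basis of the Jacobian ideal J(f) in C{u,v} is {3*u^2/4 + 3*u*v/2 + v^4 + v^3/4 + 3*v^2/4, u^3 + 15*u^2/4 + 15*u*v/2 + 9*v^3/4 + 15*v^2/4, u^2*v - 9*u^2/4 - 9*u*v/2 - 7*v^3/4 - 9*v^2/4, u^2 + u*v^2 + 2*u*v + 4*v^3/3 + v^2}; counting standard monomials gives mu = 7. Corank 2; j^3 = -(u + v)^3 is a perfect cube, so E-series; the 4-jet and mu = 7 give E_7.

E_7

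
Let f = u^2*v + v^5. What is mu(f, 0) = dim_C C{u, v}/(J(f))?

The Hessian of f at 0 is [[0, 0], [0, 0]] with rank 0, so corank 2. A Groebner basis of the Jacobian ideal J(f) in C{u,v} is {u^2/5 + v^4, u^3, u*v}; counting standard monomials gives mu = 6. Corank 2; j^3 = u^2*v has shape L^2 M (L != M), so D-series; mu = 6 gives D_6.

6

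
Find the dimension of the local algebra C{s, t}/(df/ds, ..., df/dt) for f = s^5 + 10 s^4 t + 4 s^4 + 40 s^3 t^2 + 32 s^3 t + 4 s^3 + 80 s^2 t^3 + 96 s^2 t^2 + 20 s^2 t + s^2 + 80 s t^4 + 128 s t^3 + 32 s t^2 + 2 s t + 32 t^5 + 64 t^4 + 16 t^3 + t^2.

4

The Hessian of f at 0 has rank 1. Corank 1: A-series; mu = 4 gives A_4.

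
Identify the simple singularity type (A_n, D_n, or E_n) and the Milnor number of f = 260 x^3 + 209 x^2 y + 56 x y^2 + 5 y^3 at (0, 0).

Type D_{4}, Milnor number mu = 4.

The Hessian of f at 0 has rank 0. Corank 2; j^3 = (4*x + y)*(65*x^2 + 36*x*y + 5*y^2) splits into three distinct lines over C (the quadratic factor has nonzero discriminant), so D_4.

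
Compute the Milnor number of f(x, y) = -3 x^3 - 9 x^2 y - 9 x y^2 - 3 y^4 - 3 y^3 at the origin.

6

The Hessian of f at 0 has rank 0. Corank 2; j^3 = -3*(x + y)^3 is a perfect cube, so E-series; the 4-jet and mu = 6 give E_6.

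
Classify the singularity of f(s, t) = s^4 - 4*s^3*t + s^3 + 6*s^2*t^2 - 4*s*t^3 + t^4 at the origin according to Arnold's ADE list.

E6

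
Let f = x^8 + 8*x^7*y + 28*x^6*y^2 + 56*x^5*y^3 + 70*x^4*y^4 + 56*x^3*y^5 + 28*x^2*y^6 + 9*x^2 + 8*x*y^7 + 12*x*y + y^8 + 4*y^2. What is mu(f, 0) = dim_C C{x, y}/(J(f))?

7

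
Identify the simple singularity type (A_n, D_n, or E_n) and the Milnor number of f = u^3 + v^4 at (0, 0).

Type E_6, Milnor number mu = 6.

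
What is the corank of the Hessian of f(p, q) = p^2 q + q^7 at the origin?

Hessian at 0 has rank 0.

2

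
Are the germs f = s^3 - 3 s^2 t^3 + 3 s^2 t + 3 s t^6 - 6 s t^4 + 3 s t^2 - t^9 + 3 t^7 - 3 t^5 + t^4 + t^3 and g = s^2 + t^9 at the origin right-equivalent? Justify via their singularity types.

No.

The Hessian of f at 0 is [[0, 0], [0, 0]] with rank 0, so corank 2. A Groebner basis of the Jacobian ideal J(f) in C{s,t} is {t^3, s^2 + 2*s*t + t^2}; counting standard monomials gives mu = 6. Corank 2; j^3 = (s + t)^3 is a perfect cube, so E-series; the 4-jet and mu = 6 give E_6. The Hessian of g at 0 is [[2, 0], [0, 0]] with rank 1, so corank 1. A Groebner basis of the Jacobian ideal J(g) in C{s,t} is {t^8, s}; counting standard monomials gives mu = 8. Corank 1: A-series; mu = 8 gives A_8. f is E_6 but g is A_8, hence not right-equivalent.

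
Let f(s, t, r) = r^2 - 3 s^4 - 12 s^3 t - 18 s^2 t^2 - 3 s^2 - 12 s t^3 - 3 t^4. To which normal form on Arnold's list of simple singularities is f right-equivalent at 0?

The Hessian of f at 0 has rank 2. Corank 1: A-series; mu = 3 gives A_3.

A_3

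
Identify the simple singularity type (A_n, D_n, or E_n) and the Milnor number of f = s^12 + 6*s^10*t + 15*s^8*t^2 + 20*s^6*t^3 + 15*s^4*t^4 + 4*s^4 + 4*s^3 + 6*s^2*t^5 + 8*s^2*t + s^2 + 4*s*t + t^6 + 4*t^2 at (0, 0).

The Hessian of f at 0 is [[2, 4], [4, 8]] with rank 1, so corank 1. A Groebner basis of the Jacobian ideal J(f) in C{s,t} is {s*t^2 - 3*s*t/4 + s/16 - t^2 + t/8, 5*s*t/8 - s/16 + t^3 + 3*t^2/4 - t/8, s^2 + s/2 + t}; counting standard monomials gives mu = 5. Corank 1: A-series; mu = 5 gives A_5.

Type A_5, Milnor number mu = 5.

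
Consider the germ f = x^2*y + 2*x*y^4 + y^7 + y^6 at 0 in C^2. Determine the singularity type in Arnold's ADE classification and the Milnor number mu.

The Hessian of f at 0 has rank 0. Corank 2; j^3 = x^2*y has shape L^2 M (L != M), so D-series; mu = 7 gives D_7.

Type D7, Milnor number mu = 7.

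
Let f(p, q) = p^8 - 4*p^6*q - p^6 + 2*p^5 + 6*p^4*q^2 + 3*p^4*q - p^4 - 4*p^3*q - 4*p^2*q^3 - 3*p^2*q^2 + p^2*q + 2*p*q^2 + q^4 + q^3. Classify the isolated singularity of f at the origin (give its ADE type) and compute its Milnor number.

Type D_5, Milnor number mu = 5.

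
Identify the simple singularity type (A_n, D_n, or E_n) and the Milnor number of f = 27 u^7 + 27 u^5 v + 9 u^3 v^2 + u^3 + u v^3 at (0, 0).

Type E7, Milnor number mu = 7.

The Hessian of f at 0 is [[0, 0], [0, 0]] with rank 0, so corank 2. A Groebner basis of the Jacobian ideal J(f) in C{u,v} is {u^3, u*v^2, 3*u^2 + v^3}; counting standard monomials gives mu = 7. Corank 2; j^3 = u^3 is a perfect cube, so E-series; the 4-jet and mu = 7 give E_7.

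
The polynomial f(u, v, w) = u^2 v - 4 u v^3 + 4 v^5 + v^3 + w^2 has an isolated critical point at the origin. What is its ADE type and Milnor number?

The Hessian of f at 0 is [[0, 0, 0], [0, 0, 0], [0, 0, 2]] with rank 1, so corank 2. A Groebner basis of the Jacobian ideal J(f) in C{u,v,w} is {v^3, u^2 + 3*v^2, u*v, w}; counting standard monomials gives mu = 4. Corank 2; j^3 = v*(u^2 + v^2) splits into three distinct lines over C (the quadratic factor has nonzero discriminant), so D_4.

Type D_{4}, Milnor number mu = 4.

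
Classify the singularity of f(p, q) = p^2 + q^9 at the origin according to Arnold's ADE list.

The Hessian of f at 0 is [[2, 0], [0, 0]] with rank 1, so corank 1. A Groebner basis of the Jacobian ideal J(f) in C{p,q} is {q^8, p}; counting standard monomials gives mu = 8. Corank 1: A-series; mu = 8 gives A_8.

A8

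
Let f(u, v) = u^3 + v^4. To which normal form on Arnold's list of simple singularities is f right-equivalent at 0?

E_{6}

The Hessian of f at 0 has rank 0. Corank 2; j^3 = u^3 is a perfect cube, so E-series; the 4-jet and mu = 6 give E_6.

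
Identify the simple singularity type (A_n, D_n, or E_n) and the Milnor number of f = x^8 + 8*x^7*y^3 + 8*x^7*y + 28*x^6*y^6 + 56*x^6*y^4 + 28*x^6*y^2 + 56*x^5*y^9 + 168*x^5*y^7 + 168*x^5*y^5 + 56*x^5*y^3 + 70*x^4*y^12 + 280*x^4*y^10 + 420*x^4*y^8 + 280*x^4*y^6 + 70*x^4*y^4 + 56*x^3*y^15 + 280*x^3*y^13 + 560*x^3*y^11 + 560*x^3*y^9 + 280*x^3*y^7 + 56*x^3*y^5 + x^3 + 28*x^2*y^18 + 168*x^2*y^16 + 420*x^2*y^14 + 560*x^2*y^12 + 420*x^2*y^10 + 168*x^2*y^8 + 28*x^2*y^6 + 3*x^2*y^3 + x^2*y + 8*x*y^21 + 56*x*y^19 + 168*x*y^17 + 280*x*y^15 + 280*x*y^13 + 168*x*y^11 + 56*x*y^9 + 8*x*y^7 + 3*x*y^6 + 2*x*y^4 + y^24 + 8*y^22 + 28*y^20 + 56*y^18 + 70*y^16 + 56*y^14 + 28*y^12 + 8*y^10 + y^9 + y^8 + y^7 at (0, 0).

Type D_{9}, Milnor number mu = 9.

The Hessian of f at 0 has rank 0. Corank 2; j^3 = x^2*(x + y) has shape L^2 M (L != M), so D-series; mu = 9 gives D_9.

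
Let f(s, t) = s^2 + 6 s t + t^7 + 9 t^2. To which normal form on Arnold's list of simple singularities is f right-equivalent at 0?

A_{6}

The Hessian of f at 0 has rank 1. Corank 1: A-series; mu = 6 gives A_6.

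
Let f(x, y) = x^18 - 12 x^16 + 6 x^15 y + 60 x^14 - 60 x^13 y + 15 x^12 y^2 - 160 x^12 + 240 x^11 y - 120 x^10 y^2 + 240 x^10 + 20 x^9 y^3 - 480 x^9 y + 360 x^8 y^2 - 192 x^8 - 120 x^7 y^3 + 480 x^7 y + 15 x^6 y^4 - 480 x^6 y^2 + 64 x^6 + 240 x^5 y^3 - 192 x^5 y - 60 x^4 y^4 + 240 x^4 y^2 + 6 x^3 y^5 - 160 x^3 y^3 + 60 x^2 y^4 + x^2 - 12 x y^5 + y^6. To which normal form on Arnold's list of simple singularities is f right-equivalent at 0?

The Hessian of f at 0 has rank 1. Corank 1: A-series; mu = 5 gives A_5.

A5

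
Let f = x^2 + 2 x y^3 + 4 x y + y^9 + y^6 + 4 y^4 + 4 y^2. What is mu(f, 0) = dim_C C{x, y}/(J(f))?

The Hessian of f at 0 has rank 1. Corank 1: A-series; mu = 8 gives A_8.

8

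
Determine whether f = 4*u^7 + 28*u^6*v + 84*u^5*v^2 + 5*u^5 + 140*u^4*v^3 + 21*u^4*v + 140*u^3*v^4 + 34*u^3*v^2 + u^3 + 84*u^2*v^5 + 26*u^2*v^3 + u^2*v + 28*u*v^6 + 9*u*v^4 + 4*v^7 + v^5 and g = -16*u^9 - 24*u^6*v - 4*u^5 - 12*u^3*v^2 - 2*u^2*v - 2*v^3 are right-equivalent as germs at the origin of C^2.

The Hessian of f at 0 has rank 0. Corank 2; j^3 = u^2*(u + v) has shape L^2 M (L != M), so D-series; mu = 6 gives D_6. The Hessian of g at 0 has rank 0. Corank 2; j^3 = -2*v*(u^2 + v^2) splits into three distinct lines over C (the quadratic factor has nonzero discriminant), so D_4. f is D_6 but g is D_4, hence not right-equivalent.

No.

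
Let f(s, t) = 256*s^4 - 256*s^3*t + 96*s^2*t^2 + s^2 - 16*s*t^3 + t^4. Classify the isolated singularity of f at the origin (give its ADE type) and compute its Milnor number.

Type A_3, Milnor number mu = 3.

The Hessian of f at 0 has rank 1. Corank 1: A-series; mu = 3 gives A_3.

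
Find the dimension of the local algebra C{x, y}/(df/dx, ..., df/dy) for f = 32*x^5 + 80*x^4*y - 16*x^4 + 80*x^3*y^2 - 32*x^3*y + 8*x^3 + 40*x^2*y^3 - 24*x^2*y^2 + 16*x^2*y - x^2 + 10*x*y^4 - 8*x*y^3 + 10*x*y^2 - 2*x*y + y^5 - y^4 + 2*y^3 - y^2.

4

The Hessian of f at 0 has rank 1. Corank 1: A-series; mu = 4 gives A_4.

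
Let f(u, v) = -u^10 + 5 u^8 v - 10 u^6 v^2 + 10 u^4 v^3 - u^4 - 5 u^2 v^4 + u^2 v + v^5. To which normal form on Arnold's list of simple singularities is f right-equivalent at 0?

D_6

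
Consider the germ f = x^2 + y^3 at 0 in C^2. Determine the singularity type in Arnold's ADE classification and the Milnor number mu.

The Hessian of f at 0 is [[2, 0], [0, 0]] with rank 1, so corank 1. A Groebner basis of the Jacobian ideal J(f) in C{x,y} is {y^2, x}; counting standard monomials gives mu = 2. Corank 1: A-series; mu = 2 gives A_2.

Type A_2, Milnor number mu = 2.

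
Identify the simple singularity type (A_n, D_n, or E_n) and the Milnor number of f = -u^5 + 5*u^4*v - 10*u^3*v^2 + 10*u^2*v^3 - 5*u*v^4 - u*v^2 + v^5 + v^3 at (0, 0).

Type D_{6}, Milnor number mu = 6.

The Hessian of f at 0 has rank 0. Corank 2; j^3 = -v^2*(u - v) has shape L^2 M (L != M), so D-series; mu = 6 gives D_6.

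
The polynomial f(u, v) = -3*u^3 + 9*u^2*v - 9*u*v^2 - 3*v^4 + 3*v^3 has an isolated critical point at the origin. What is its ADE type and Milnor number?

Type E6, Milnor number mu = 6.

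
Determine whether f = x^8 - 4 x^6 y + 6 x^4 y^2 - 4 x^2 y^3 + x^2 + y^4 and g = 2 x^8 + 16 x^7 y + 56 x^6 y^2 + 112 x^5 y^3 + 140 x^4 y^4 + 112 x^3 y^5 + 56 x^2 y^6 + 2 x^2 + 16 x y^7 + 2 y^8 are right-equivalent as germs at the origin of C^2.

No.

The Hessian of f at 0 has rank 1. Corank 1: A-series; mu = 3 gives A_3. The Hessian of g at 0 has rank 1. Corank 1: A-series; mu = 7 gives A_7. f is A_3 but g is A_7, hence not right-equivalent.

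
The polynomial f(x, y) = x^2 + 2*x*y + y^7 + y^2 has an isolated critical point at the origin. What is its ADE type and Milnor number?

The Hessian of f at 0 is [[2, 2], [2, 2]] with rank 1, so corank 1. A Groebner basis of the Jacobian ideal J(f) in C{x,y} is {y^6, x + y}; counting standard monomials gives mu = 6. Corank 1: A-series; mu = 6 gives A_6.

Type A6, Milnor number mu = 6.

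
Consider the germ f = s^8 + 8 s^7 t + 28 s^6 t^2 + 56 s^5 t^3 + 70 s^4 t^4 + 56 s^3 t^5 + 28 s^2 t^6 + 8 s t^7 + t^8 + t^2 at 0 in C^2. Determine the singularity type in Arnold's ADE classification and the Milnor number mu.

The Hessian of f at 0 is [[0, 0], [0, 2]] with rank 1, so corank 1. A Groebner basis of the Jacobian ideal J(f) in C{s,t} is {s^7, t}; counting standard monomials gives mu = 7. Corank 1: A-series; mu = 7 gives A_7.

Type A_7, Milnor number mu = 7.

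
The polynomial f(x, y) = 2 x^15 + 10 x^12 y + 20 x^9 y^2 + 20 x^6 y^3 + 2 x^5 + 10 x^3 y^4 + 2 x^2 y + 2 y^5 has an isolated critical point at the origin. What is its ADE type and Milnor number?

Type D_{6}, Milnor number mu = 6.

The Hessian of f at 0 has rank 0. Corank 2; j^3 = 2*x^2*y has shape L^2 M (L != M), so D-series; mu = 6 gives D_6.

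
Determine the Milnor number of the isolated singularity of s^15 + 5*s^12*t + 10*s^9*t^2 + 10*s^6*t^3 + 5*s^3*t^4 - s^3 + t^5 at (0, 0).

8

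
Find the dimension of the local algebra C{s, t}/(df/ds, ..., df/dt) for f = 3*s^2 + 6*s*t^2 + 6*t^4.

3

The Hessian of f at 0 is [[6, 0], [0, 0]] with rank 1, so corank 1. A Groebner basis of the Jacobian ideal J(f) in C{s,t} is {s^2, s*t, s + t^2}; counting standard monomials gives mu = 3. Corank 1: A-series; mu = 3 gives A_3.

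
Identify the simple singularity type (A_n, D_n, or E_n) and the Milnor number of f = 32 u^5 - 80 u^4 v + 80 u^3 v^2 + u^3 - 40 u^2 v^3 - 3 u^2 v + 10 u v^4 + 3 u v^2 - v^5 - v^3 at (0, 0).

Type E_{8}, Milnor number mu = 8.

The Hessian of f at 0 is [[0, 0], [0, 0]] with rank 0, so corank 2. A Groebner basis of the Jacobian ideal J(f) in C{u,v} is {v^5, u*v^3 - 7*v^4/8, u^2 - 2*u*v + v^2}; counting standard monomials gives mu = 8. Corank 2; j^3 = (u - v)^3 is a perfect cube, so E-series; the 5-jet and mu = 8 give E_8.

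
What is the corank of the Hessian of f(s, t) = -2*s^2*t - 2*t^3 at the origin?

The Hessian at 0 is [[0, 0], [0, 0]] of rank 0; hence corank 2.

2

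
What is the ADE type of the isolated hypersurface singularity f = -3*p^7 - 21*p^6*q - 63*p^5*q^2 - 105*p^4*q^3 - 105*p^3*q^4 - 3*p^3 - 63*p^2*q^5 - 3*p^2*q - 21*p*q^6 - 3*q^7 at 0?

D_8

The Hessian of f at 0 is [[0, 0], [0, 0]] with rank 0, so corank 2. A Groebner basis of the Jacobian ideal J(f) in C{p,q} is {-p*q/7 + q^6, p*q^2, p^2 + p*q}; counting standard monomials gives mu = 8. Corank 2; j^3 = -3*p^2*(p + q) has shape L^2 M (L != M), so D-series; mu = 8 gives D_8.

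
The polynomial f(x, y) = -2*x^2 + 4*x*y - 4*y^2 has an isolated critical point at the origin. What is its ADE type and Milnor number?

Type A1, Milnor number mu = 1.

The Hessian of f at 0 is [[-4, 4], [4, -8]] with rank 2, so corank 0. A Groebner basis of the Jacobian ideal J(f) in C{x,y} is {x, y}; counting standard monomials gives mu = 1. Corank 0: nondegenerate Morse point, so A_1.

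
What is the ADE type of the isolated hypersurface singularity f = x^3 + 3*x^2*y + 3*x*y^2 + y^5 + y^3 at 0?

E8

The Hessian of f at 0 has rank 0. Corank 2; j^3 = (x + y)^3 is a perfect cube, so E-series; the 5-jet and mu = 8 give E_8.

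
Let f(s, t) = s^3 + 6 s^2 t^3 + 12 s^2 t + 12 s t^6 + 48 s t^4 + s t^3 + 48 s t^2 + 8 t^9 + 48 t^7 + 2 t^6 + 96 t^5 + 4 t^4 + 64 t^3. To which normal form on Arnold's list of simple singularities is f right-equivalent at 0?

E_{7}

The Hessian of f at 0 is [[0, 0], [0, 0]] with rank 0, so corank 2. A Groebner basis of the Jacobian ideal J(f) in C{s,t} is {s^3 + 12*s^2*t + 384*s^2 + 3072*s*t + 6144*t^2, -12*s^2 + s*t^2 - 96*s*t - 192*t^2, 3*s^2 + 24*s*t + t^3 + 48*t^2}; counting standard monomials gives mu = 7. Corank 2; j^3 = (s + 4*t)^3 is a perfect cube, so E-series; the 4-jet and mu = 7 give E_7.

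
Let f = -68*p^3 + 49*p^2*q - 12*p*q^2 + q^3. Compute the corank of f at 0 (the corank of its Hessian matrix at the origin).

2

The Hessian at 0 is [[0, 0], [0, 0]] of rank 0; hence corank 2.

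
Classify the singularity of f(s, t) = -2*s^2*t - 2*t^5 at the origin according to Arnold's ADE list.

D6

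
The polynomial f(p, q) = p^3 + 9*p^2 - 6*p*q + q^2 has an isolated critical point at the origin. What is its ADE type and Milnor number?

The Hessian of f at 0 is [[18, -6], [-6, 2]] with rank 1, so corank 1. A Groebner basis of the Jacobian ideal J(f) in C{p,q} is {q^2, p - q/3}; counting standard monomials gives mu = 2. Corank 1: A-series; mu = 2 gives A_2.

Type A_{2}, Milnor number mu = 2.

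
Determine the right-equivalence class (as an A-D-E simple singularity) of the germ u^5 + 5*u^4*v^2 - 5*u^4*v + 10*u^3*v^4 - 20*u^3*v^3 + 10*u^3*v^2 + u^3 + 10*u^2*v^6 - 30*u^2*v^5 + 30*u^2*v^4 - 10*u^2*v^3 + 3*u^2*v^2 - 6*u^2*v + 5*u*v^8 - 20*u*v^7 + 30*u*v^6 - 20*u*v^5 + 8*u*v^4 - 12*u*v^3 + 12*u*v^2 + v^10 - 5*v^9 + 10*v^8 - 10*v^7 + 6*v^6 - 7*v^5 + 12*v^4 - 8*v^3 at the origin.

The Hessian of f at 0 is [[0, 0], [0, 0]] with rank 0, so corank 2. A Groebner basis of the Jacobian ideal J(f) in C{u,v} is {7*u^2/4 + u*v^3 + 7*u*v^2/2 - 7*u*v - 7*v^3 + 7*v^2, u^2 + 2*u*v^2 - 4*u*v + v^4 - 4*v^3 + 4*v^2, u^3 + 3*u^2 - 6*u*v^2 - 12*u*v + 4*v^3 + 12*v^2, u^2*v + u^2/2 - 3*u*v^2 - 2*u*v + 2*v^3 + 2*v^2}; counting standard monomials gives mu = 8. Corank 2; j^3 = (u - 2*v)^3 is a perfect cube, so E-series; the 5-jet and mu = 8 give E_8.

E8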